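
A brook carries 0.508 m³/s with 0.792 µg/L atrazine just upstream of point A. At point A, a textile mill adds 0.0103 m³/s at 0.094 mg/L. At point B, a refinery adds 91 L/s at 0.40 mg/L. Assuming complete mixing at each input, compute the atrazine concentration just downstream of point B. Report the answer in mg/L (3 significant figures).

0.0620 mg/L

0.792 µg/L = 0.000792 mg/L.
After input A: C = (0.508·0.000792 + 0.0103·0.094) / 0.5183 = 0.002644 mg/L.
91 L/s = 0.091 m³/s.
After input B: C = (0.5183·0.002644 + 0.091·0.4) / 0.6093 = 0.06199 mg/L.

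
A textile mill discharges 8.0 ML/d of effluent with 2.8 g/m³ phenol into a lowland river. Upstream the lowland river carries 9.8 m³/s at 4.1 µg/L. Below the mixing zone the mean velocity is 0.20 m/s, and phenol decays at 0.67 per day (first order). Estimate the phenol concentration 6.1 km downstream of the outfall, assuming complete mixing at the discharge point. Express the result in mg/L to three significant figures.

8.0 ML/d = 0.09259 m³/s.
4.1 µg/L = 0.0041 mg/L.
After complete mixing, C₀ = (0.09259·2.8 + 9.8·0.0041) / 9.893 = 0.03027 mg/L.
Travel time t = 6100 m / 0.20 m/s = 3.05e+04 s = 0.353 d.
C = 0.03027·exp(−0.67·0.353) = 0.03027·0.7894 = 0.02389 mg/L.

0.0239 mg/L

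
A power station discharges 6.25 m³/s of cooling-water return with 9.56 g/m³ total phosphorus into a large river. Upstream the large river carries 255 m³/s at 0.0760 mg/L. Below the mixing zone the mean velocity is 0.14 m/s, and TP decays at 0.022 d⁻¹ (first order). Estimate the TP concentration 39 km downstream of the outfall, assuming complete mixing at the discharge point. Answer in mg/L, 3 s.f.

0.282 mg/L

After complete mixing, C₀ = (6.25·9.56 + 255·0.076) / 261.2 = 0.3029 mg/L.
Travel time t = 3.9e+04 m / 0.14 m/s = 2.786e+05 s = 3.224 d.
C = 0.3029·exp(−0.022·3.224) = 0.3029·0.9315 = 0.2821 mg/L.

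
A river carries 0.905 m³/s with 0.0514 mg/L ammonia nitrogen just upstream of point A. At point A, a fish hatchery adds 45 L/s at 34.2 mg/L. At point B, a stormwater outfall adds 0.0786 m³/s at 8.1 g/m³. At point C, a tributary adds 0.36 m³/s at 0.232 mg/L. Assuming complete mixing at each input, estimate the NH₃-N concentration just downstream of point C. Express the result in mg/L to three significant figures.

1.66 mg/L

45 L/s = 0.045 m³/s.
After input A: C = (0.905·0.0514 + 0.045·34.2) / 0.95 = 1.669 mg/L.
After input B: C = (0.95·1.669 + 0.0786·8.1) / 1.029 = 2.16 mg/L.
After input C: C = (1.029·2.16 + 0.36·0.232) / 1.389 = 1.66 mg/L.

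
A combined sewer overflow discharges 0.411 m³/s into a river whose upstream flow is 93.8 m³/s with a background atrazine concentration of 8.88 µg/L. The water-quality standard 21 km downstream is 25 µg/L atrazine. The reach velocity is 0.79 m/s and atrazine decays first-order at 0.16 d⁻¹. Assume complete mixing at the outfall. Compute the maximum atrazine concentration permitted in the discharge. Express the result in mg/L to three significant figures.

3.99 mg/L

8.88 µg/L = 0.00888 mg/L.
25 µg/L = 0.025 mg/L.
Travel time to the compliance point: t = 2.1e+04/0.79 = 2.658e+04 s = 0.3077 d; decay factor exp(−0.16·0.3077) = 0.952.
So the concentration just after mixing may be at most 0.025/0.952 = 0.02626 mg/L.
Mass balance: 0.02626·94.21 = 0.411·Cₑ + 93.8·0.00888.
Cₑ = (2.474 − 0.8329) / 0.411 = 3.993 mg/L.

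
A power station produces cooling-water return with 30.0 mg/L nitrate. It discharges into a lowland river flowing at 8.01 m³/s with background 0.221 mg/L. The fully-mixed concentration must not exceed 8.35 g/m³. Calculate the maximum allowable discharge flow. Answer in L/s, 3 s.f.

Mass balance at complete mixing: C_std·(Q_w + Q_r) = Q_w·C_e + Q_r·C_b.
Rearranging, Q_w = Q_r·(C_std − C_b)/(C_e − C_std) = 8.01·(8.35 − 0.221) / (30 − 8.35) = 3.008 m³/s.
= 3008 L/s.

3010 L/s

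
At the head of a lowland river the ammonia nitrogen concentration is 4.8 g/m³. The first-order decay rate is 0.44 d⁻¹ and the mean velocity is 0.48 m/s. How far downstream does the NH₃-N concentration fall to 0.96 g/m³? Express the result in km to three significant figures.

152 km

From C = C₀·e^(−kt), t = ln(C₀/C)/k = ln(4.8/0.96)/0.44 = 1.609/0.44 = 3.658 d.
Distance = v·t = 0.48 m/s × 3.16e+05 s = 1.517e+05 m = 151.7 km.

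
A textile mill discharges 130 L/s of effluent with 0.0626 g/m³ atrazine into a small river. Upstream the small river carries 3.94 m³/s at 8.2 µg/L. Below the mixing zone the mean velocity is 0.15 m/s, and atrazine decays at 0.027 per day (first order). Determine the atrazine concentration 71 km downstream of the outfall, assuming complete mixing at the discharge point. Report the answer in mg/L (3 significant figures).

130 L/s = 0.13 m³/s.
8.2 µg/L = 0.0082 mg/L.
After complete mixing, C₀ = (0.13·0.0626 + 3.94·0.0082) / 4.07 = 0.009938 mg/L.
Travel time t = 7.1e+04 m / 0.15 m/s = 4.733e+05 s = 5.478 d.
C = 0.009938·exp(−0.027·5.478) = 0.009938·0.8625 = 0.008571 mg/L.

0.00857 mg/L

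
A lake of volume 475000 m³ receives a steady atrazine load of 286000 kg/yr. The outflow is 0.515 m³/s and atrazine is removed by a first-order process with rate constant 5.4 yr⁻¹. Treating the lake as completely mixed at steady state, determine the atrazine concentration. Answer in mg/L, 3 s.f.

15.2 mg/L

Outflow Q = 0.515 m³/s × 3.156e+07 s/yr = 1.625e+07 m³/yr.
Steady-state CSTR mass balance: W = Q·C + k·V·C, so C = W/(Q + kV).
Q + kV = 1.625e+07 + 5.4·475000 = 1.882e+07 m³/yr.
C = 286000/1.882e+07 = 0.0152 kg/m³ = 15.2 mg/L.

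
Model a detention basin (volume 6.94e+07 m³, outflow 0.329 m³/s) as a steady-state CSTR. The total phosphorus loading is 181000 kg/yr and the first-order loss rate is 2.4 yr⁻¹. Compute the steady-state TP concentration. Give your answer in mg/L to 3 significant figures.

Outflow Q = 0.329 m³/s × 3.156e+07 s/yr = 1.038e+07 m³/yr.
Steady-state CSTR mass balance: W = Q·C + k·V·C, so C = W/(Q + kV).
Q + kV = 1.038e+07 + 2.4·6.94e+07 = 1.769e+08 m³/yr.
C = 181000/1.769e+08 = 0.001023 kg/m³ = 1.023 mg/L.

1.02 mg/L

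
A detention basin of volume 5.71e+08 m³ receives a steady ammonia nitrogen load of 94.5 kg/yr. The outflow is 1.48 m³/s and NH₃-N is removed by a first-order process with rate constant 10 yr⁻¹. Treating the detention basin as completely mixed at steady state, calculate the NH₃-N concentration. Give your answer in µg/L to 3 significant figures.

0.0164 µg/L

Outflow Q = 1.48 m³/s × 3.156e+07 s/yr = 4.671e+07 m³/yr.
Steady-state CSTR mass balance: W = Q·C + k·V·C, so C = W/(Q + kV).
Q + kV = 4.671e+07 + 10·5.71e+08 = 5.757e+09 m³/yr.
C = 94.5/5.757e+09 = 1.642e-08 kg/m³ = 1.642e-05 mg/L = 0.01642 µg/L.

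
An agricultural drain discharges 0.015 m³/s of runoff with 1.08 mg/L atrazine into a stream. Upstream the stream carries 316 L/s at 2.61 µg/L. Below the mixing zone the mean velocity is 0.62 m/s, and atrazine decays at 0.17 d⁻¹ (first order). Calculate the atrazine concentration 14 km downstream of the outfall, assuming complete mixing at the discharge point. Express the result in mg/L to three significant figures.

0.0492 mg/L

316 L/s = 0.316 m³/s.
2.61 µg/L = 0.00261 mg/L.
After complete mixing, C₀ = (0.015·1.08 + 0.316·0.00261) / 0.331 = 0.05143 mg/L.
Travel time t = 1.4e+04 m / 0.62 m/s = 2.258e+04 s = 0.2614 d.
C = 0.05143·exp(−0.17·0.2614) = 0.05143·0.9565 = 0.0492 mg/L.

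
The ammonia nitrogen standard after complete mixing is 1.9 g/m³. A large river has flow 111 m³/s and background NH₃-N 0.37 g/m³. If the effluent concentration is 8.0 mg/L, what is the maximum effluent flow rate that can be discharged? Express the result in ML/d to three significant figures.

Mass balance at complete mixing: C_std·(Q_w + Q_r) = Q_w·C_e + Q_r·C_b.
Rearranging, Q_w = Q_r·(C_std − C_b)/(C_e − C_std) = 111·(1.9 − 0.37) / (8 − 1.9) = 27.84 m³/s.
= 2405 ML/d.

2410 ML/d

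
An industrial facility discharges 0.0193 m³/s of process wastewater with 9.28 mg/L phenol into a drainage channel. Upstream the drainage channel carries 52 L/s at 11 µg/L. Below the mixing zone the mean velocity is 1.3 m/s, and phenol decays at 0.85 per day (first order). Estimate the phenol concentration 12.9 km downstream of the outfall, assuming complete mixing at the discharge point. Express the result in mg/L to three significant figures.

52 L/s = 0.052 m³/s.
11 µg/L = 0.011 mg/L.
After complete mixing, C₀ = (0.0193·9.28 + 0.052·0.011) / 0.0713 = 2.52 mg/L.
Travel time t = 1.29e+04 m / 1.3 m/s = 9923 s = 0.1149 d.
C = 2.52·exp(−0.85·0.1149) = 2.52·0.907 = 2.286 mg/L.

2.29 mg/L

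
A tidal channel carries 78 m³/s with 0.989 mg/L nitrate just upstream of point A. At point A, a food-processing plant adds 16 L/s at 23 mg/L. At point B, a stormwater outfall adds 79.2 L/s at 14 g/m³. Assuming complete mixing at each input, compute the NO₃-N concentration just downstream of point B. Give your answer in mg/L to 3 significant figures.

1.01 mg/L

16 L/s = 0.016 m³/s.
After input A: C = (78·0.989 + 0.016·23) / 78.02 = 0.9935 mg/L.
79.2 L/s = 0.0792 m³/s.
After input B: C = (78.02·0.9935 + 0.0792·14) / 78.1 = 1.007 mg/L.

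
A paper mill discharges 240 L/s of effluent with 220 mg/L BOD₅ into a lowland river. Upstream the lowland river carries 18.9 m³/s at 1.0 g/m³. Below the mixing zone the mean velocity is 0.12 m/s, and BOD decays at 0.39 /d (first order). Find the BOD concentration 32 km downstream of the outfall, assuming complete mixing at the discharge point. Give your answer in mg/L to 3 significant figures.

240 L/s = 0.24 m³/s.
After complete mixing, C₀ = (0.24·220 + 18.9·1) / 19.14 = 3.746 mg/L.
Travel time t = 3.2e+04 m / 0.12 m/s = 2.667e+05 s = 3.086 d.
C = 3.746·exp(−0.39·3.086) = 3.746·0.3001 = 1.124 mg/L.

1.12 mg/L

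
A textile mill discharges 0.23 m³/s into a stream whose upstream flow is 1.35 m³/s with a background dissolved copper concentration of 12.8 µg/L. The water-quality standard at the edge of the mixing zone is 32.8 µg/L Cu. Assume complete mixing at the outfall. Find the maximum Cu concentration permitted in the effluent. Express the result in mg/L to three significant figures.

0.150 mg/L

12.8 µg/L = 0.0128 mg/L.
32.8 µg/L = 0.0328 mg/L.
Mass balance: 0.0328·1.58 = 0.23·Cₑ + 1.35·0.0128.
Cₑ = (0.05182 − 0.01728) / 0.23 = 0.1502 mg/L.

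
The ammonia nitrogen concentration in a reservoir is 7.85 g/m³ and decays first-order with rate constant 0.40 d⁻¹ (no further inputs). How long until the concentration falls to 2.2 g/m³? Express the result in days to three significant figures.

t = ln(C₀/C)/k = ln(7.85/2.2)/0.40 = 1.272/0.40 = 3.18 d.

3.18 d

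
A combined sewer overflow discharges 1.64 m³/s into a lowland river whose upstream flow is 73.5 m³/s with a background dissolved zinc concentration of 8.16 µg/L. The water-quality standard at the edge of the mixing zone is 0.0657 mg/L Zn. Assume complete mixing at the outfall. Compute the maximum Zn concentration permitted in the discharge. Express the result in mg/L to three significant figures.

8.16 µg/L = 0.00816 mg/L.
Mass balance: 0.0657·75.14 = 1.64·Cₑ + 73.5·0.00816.
Cₑ = (4.937 − 0.5998) / 1.64 = 2.644 mg/L.

2.64 mg/L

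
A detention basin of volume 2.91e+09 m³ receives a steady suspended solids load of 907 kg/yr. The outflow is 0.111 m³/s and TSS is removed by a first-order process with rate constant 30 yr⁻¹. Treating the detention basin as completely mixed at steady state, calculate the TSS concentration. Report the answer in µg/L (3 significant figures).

0.0104 µg/L

Outflow Q = 0.111 m³/s × 3.156e+07 s/yr = 3.503e+06 m³/yr.
Steady-state CSTR mass balance: W = Q·C + k·V·C, so C = W/(Q + kV).
Q + kV = 3.503e+06 + 30·2.91e+09 = 8.73e+10 m³/yr.
C = 907/8.73e+10 = 1.039e-08 kg/m³ = 1.039e-05 mg/L = 0.01039 µg/L.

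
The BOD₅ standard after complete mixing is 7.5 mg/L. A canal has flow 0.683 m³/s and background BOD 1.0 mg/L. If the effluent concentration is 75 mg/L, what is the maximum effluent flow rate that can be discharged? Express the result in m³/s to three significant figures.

Mass balance at complete mixing: C_std·(Q_w + Q_r) = Q_w·C_e + Q_r·C_b.
Rearranging, Q_w = Q_r·(C_std − C_b)/(C_e − C_std) = 0.683·(7.5 − 1) / (75 − 7.5) = 0.06577 m³/s.

0.0658 m³/s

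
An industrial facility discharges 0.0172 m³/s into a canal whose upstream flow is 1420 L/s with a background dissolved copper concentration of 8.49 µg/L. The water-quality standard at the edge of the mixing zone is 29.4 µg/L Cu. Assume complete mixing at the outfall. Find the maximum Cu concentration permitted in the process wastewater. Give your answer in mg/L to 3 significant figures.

1420 L/s = 1.42 m³/s.
8.49 µg/L = 0.00849 mg/L.
29.4 µg/L = 0.0294 mg/L.
Mass balance: 0.0294·1.437 = 0.0172·Cₑ + 1.42·0.00849.
Cₑ = (0.04225 − 0.01206) / 0.0172 = 1.756 mg/L.

1.76 mg/L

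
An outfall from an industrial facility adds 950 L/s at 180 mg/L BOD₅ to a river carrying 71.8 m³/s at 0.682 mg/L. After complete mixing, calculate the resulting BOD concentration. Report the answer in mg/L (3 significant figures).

3.02 mg/L

950 L/s = 0.95 m³/s.
By mass balance at complete mixing, C = (0.95·180 + 71.8·0.682) / (0.95 + 71.8) = 220/72.75 = 3.024 mg/L.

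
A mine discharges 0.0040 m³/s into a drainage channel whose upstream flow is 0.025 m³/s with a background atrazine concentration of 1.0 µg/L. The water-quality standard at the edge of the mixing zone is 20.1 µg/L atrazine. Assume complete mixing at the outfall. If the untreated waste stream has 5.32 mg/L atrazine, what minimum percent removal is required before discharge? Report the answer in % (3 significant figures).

97.4 %

1.0 µg/L = 0.001 mg/L.
20.1 µg/L = 0.0201 mg/L.
Mass balance: 0.0201·0.029 = 0.004·Cₑ + 0.025·0.001.
Cₑ = (0.0005829 − 2.5e-05) / 0.004 = 0.1395 mg/L.
Required removal = 1 − 0.1395/5.32 = 97.38 %.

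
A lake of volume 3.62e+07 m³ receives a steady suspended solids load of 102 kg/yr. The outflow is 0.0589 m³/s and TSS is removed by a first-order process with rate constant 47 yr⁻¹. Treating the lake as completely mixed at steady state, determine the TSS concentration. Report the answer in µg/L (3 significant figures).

Outflow Q = 0.0589 m³/s × 3.156e+07 s/yr = 1.859e+06 m³/yr.
Steady-state CSTR mass balance: W = Q·C + k·V·C, so C = W/(Q + kV).
Q + kV = 1.859e+06 + 47·3.62e+07 = 1.703e+09 m³/yr.
C = 102/1.703e+09 = 5.989e-08 kg/m³ = 5.989e-05 mg/L = 0.05989 µg/L.

0.0599 µg/L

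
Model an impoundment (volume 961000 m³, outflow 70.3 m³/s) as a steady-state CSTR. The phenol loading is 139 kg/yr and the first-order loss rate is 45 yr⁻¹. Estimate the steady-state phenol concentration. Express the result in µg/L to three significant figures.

0.0615 µg/L

Outflow Q = 70.3 m³/s × 3.156e+07 s/yr = 2.218e+09 m³/yr.
Steady-state CSTR mass balance: W = Q·C + k·V·C, so C = W/(Q + kV).
Q + kV = 2.218e+09 + 45·961000 = 2.262e+09 m³/yr.
C = 139/2.262e+09 = 6.146e-08 kg/m³ = 6.146e-05 mg/L = 0.06146 µg/L.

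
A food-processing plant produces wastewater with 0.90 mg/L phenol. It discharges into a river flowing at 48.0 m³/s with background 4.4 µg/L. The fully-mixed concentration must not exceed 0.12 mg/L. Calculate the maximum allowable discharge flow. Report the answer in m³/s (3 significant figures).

4.4 µg/L = 0.0044 mg/L.
Mass balance at complete mixing: C_std·(Q_w + Q_r) = Q_w·C_e + Q_r·C_b.
Rearranging, Q_w = Q_r·(C_std − C_b)/(C_e − C_std) = 48.0·(0.12 − 0.0044) / (0.9 − 0.12) = 7.114 m³/s.

7.11 m³/s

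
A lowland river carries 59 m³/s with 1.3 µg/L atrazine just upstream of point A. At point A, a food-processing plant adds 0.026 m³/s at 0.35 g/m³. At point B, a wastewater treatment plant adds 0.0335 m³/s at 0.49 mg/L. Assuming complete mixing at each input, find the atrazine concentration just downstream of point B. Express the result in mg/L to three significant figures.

1.3 µg/L = 0.0013 mg/L.
After input A: C = (59·0.0013 + 0.026·0.35) / 59.03 = 0.001454 mg/L.
After input B: C = (59.03·0.001454 + 0.0335·0.49) / 59.06 = 0.001731 mg/L.

0.00173 mg/L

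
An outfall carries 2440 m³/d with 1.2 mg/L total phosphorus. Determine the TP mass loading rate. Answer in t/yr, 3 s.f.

1.07 t/yr

2440 m³/d = 0.02824 m³/s.
Mass flux = Q·C = 0.02824 m³/s × 1.2 g/m³ = 0.03389 g/s.
= 0.03389 g/s × 31.56 = 1.069 t/yr.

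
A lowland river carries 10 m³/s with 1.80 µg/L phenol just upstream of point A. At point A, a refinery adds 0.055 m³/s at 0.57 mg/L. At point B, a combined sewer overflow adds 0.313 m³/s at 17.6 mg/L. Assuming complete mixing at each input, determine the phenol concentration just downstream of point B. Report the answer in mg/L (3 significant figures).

1.80 µg/L = 0.0018 mg/L.
After input A: C = (10·0.0018 + 0.055·0.57) / 10.05 = 0.004908 mg/L.
After input B: C = (10.05·0.004908 + 0.313·17.6) / 10.37 = 0.5361 mg/L.

0.536 mg/L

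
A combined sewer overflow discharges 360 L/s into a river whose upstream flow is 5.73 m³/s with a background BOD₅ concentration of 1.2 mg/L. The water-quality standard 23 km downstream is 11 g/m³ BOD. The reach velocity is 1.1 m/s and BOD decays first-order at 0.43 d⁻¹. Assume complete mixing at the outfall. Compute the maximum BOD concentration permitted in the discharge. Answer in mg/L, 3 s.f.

187 mg/L

360 L/s = 0.36 m³/s.
Travel time to the compliance point: t = 2.3e+04/1.1 = 2.091e+04 s = 0.242 d; decay factor exp(−0.43·0.242) = 0.9012.
So the concentration just after mixing may be at most 11/0.9012 = 12.21 mg/L.
Mass balance: 12.21·6.09 = 0.36·Cₑ + 5.73·1.2.
Cₑ = (74.34 − 6.876) / 0.36 = 187.4 mg/L.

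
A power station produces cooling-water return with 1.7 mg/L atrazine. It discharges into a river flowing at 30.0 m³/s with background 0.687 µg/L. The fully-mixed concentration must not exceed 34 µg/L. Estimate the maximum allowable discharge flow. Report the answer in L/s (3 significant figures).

0.687 µg/L = 0.000687 mg/L.
34 µg/L = 0.034 mg/L.
Mass balance at complete mixing: C_std·(Q_w + Q_r) = Q_w·C_e + Q_r·C_b.
Rearranging, Q_w = Q_r·(C_std − C_b)/(C_e − C_std) = 30.0·(0.034 − 0.000687) / (1.7 − 0.034) = 0.5999 m³/s.
= 599.9 L/s.

600 L/s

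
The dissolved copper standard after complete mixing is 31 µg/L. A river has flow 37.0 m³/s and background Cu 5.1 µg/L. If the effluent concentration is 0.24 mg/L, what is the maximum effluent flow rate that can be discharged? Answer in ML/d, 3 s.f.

396 ML/d

5.1 µg/L = 0.0051 mg/L.
31 µg/L = 0.031 mg/L.
Mass balance at complete mixing: C_std·(Q_w + Q_r) = Q_w·C_e + Q_r·C_b.
Rearranging, Q_w = Q_r·(C_std − C_b)/(C_e − C_std) = 37.0·(0.031 − 0.0051) / (0.24 − 0.031) = 4.585 m³/s.
= 396.2 ML/d.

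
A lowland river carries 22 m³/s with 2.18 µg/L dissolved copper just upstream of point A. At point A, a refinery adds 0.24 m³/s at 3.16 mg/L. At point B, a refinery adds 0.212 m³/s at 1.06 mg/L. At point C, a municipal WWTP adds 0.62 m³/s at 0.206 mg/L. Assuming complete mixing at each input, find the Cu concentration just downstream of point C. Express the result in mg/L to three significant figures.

2.18 µg/L = 0.00218 mg/L.
After input A: C = (22·0.00218 + 0.24·3.16) / 22.24 = 0.03626 mg/L.
After input B: C = (22.24·0.03626 + 0.212·1.06) / 22.45 = 0.04592 mg/L.
After input C: C = (22.45·0.04592 + 0.62·0.206) / 23.07 = 0.05023 mg/L.

0.0502 mg/L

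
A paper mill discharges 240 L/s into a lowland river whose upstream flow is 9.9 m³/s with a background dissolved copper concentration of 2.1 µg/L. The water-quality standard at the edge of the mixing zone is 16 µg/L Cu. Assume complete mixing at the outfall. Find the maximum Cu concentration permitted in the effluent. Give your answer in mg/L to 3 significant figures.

240 L/s = 0.24 m³/s.
2.1 µg/L = 0.0021 mg/L.
16 µg/L = 0.016 mg/L.
Mass balance: 0.016·10.14 = 0.24·Cₑ + 9.9·0.0021.
Cₑ = (0.1622 − 0.02079) / 0.24 = 0.5894 mg/L.

0.589 mg/L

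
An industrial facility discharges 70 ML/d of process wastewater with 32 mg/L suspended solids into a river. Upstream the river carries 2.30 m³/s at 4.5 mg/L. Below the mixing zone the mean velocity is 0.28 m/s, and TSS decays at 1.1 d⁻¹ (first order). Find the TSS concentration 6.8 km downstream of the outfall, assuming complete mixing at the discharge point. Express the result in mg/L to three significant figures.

70 ML/d = 0.8102 m³/s.
After complete mixing, C₀ = (0.8102·32 + 2.3·4.5) / 3.11 = 11.66 mg/L.
Travel time t = 6800 m / 0.28 m/s = 2.429e+04 s = 0.2811 d.
C = 11.66·exp(−1.1·0.2811) = 11.66·0.734 = 8.562 mg/L.

8.56 mg/L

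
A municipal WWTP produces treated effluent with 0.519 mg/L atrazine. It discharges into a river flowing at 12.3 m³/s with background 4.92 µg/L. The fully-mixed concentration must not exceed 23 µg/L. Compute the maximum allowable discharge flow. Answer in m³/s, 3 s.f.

0.448 m³/s

4.92 µg/L = 0.00492 mg/L.
23 µg/L = 0.023 mg/L.
Mass balance at complete mixing: C_std·(Q_w + Q_r) = Q_w·C_e + Q_r·C_b.
Rearranging, Q_w = Q_r·(C_std − C_b)/(C_e − C_std) = 12.3·(0.023 − 0.00492) / (0.519 − 0.023) = 0.4484 m³/s.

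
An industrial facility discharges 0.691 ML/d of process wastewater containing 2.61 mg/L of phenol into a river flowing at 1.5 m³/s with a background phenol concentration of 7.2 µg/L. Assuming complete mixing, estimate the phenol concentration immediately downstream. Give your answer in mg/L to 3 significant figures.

0.691 ML/d = 0.007998 m³/s.
7.2 µg/L = 0.0072 mg/L.
By mass balance at complete mixing, C = (0.007998·2.61 + 1.5·0.0072) / (0.007998 + 1.5) = 0.03167/1.508 = 0.021 mg/L.

0.0210 mg/L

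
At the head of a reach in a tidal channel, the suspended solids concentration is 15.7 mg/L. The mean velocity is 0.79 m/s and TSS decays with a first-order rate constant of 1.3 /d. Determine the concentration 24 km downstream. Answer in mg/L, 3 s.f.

Travel time t = 24 km / 0.79 m/s = 2.4e+04/0.79 = 3.038e+04 s = 0.3516 d.
First-order decay: C = 15.7·exp(−1.3·0.3516) = 15.7·0.6331 = 9.94 mg/L.

9.94 mg/L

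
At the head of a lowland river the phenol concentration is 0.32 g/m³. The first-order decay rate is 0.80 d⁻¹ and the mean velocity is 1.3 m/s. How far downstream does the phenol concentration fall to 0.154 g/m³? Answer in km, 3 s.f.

From C = C₀·e^(−kt), t = ln(C₀/C)/k = ln(0.32/0.154)/0.80 = 0.7314/0.80 = 0.9142 d.
Distance = v·t = 1.3 m/s × 7.899e+04 s = 1.027e+05 m = 102.7 km.

103 km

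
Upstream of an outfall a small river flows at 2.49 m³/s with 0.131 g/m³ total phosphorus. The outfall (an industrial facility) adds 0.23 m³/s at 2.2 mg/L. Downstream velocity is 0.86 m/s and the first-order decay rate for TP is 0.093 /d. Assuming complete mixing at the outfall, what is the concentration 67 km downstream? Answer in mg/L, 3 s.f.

0.281 mg/L

After complete mixing, C₀ = (0.23·2.2 + 2.49·0.131) / 2.72 = 0.306 mg/L.
Travel time t = 6.7e+04 m / 0.86 m/s = 7.791e+04 s = 0.9017 d.
C = 0.306·exp(−0.093·0.9017) = 0.306·0.9196 = 0.2813 mg/L.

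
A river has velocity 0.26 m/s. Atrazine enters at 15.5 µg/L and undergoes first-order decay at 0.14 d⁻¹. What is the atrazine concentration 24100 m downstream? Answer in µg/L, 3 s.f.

13.3 µg/L

Travel time t = 24100 m / 0.26 m/s = 2.41e+04/0.26 = 9.269e+04 s = 1.073 d.
First-order decay: C = 15.5·exp(−0.14·1.073) = 15.5·0.8605 = 13.34 µg/L.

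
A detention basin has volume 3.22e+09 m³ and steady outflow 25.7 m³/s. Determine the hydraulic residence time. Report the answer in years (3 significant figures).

Q = 25.7 m³/s × 3.156e+07 s/yr = 8.11e+08 m³/yr.
Hydraulic residence time τ = V/Q = 3.22e+09/8.11e+08 = 3.97 yr.

3.97 yr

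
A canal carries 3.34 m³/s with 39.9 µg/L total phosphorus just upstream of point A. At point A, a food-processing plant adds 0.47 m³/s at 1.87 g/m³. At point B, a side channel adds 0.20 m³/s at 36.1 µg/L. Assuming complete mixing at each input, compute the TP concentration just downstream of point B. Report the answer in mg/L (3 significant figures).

39.9 µg/L = 0.0399 mg/L.
After input A: C = (3.34·0.0399 + 0.47·1.87) / 3.81 = 0.2657 mg/L.
36.1 µg/L = 0.0361 mg/L.
After input B: C = (3.81·0.2657 + 0.2·0.0361) / 4.01 = 0.2542 mg/L.

0.254 mg/L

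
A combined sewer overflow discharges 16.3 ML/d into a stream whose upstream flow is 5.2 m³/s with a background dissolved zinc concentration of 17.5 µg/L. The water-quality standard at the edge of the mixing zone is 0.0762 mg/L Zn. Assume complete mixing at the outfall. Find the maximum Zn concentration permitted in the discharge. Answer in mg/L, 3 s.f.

1.69 mg/L

16.3 ML/d = 0.1887 m³/s.
17.5 µg/L = 0.0175 mg/L.
Mass balance: 0.0762·5.389 = 0.1887·Cₑ + 5.2·0.0175.
Cₑ = (0.4106 − 0.091) / 0.1887 = 1.694 mg/L.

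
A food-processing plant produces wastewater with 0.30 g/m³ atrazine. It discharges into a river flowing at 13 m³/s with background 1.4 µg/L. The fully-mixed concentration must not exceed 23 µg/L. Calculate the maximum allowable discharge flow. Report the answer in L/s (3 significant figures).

1.4 µg/L = 0.0014 mg/L.
23 µg/L = 0.023 mg/L.
Mass balance at complete mixing: C_std·(Q_w + Q_r) = Q_w·C_e + Q_r·C_b.
Rearranging, Q_w = Q_r·(C_std − C_b)/(C_e − C_std) = 13·(0.023 − 0.0014) / (0.3 − 0.023) = 1.014 m³/s.
= 1014 L/s.

1010 L/s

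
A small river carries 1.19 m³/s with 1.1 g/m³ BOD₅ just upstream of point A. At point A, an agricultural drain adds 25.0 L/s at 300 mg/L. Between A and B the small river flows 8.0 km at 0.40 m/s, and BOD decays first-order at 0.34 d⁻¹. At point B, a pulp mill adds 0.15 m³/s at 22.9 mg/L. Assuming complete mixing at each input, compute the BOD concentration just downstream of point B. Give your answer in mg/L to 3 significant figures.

8.48 mg/L

25.0 L/s = 0.025 m³/s.
After input A: C = (1.19·1.1 + 0.025·300) / 1.215 = 7.25 mg/L.
Over the 8.0 km reach to input B (t = 2e+04 s = 0.2315 d), decay gives C = 7.25·exp(−0.34·0.2315) = 6.701 mg/L.
After input B: C = (1.215·6.701 + 0.15·22.9) / 1.365 = 8.482 mg/L.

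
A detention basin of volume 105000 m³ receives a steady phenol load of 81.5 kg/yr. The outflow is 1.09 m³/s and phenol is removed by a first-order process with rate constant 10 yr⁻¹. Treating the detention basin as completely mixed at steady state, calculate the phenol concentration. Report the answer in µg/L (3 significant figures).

Outflow Q = 1.09 m³/s × 3.156e+07 s/yr = 3.44e+07 m³/yr.
Steady-state CSTR mass balance: W = Q·C + k·V·C, so C = W/(Q + kV).
Q + kV = 3.44e+07 + 10·105000 = 3.545e+07 m³/yr.
C = 81.5/3.545e+07 = 2.299e-06 kg/m³ = 0.002299 mg/L = 2.299 µg/L.

2.30 µg/L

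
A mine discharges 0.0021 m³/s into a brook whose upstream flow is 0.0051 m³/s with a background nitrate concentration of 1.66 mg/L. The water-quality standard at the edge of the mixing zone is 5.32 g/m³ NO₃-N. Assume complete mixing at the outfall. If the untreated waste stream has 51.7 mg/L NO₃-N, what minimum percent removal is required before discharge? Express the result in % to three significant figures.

72.5 %

Mass balance: 5.32·0.0072 = 0.0021·Cₑ + 0.0051·1.66.
Cₑ = (0.0383 − 0.008466) / 0.0021 = 14.21 mg/L.
Required removal = 1 − 14.21/51.7 = 72.52 %.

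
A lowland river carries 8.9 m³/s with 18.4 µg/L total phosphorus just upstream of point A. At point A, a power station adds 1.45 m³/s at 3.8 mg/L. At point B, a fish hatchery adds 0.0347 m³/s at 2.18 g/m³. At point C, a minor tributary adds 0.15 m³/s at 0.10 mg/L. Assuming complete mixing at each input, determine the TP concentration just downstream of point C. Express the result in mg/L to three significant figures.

0.547 mg/L

18.4 µg/L = 0.0184 mg/L.
After input A: C = (8.9·0.0184 + 1.45·3.8) / 10.35 = 0.5482 mg/L.
After input B: C = (10.35·0.5482 + 0.0347·2.18) / 10.38 = 0.5536 mg/L.
After input C: C = (10.38·0.5536 + 0.15·0.1) / 10.53 = 0.5472 mg/L.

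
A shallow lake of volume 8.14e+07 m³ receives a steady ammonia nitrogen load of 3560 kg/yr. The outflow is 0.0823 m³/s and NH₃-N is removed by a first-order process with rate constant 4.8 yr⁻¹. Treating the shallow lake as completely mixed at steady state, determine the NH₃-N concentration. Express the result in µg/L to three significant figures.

Outflow Q = 0.0823 m³/s × 3.156e+07 s/yr = 2.597e+06 m³/yr.
Steady-state CSTR mass balance: W = Q·C + k·V·C, so C = W/(Q + kV).
Q + kV = 2.597e+06 + 4.8·8.14e+07 = 3.933e+08 m³/yr.
C = 3560/3.933e+08 = 9.051e-06 kg/m³ = 0.009051 mg/L = 9.051 µg/L.

9.05 µg/L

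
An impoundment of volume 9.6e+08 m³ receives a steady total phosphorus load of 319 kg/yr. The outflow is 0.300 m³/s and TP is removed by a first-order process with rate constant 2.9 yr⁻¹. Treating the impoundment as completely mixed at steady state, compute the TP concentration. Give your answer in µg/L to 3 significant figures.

0.114 µg/L

Outflow Q = 0.300 m³/s × 3.156e+07 s/yr = 9.467e+06 m³/yr.
Steady-state CSTR mass balance: W = Q·C + k·V·C, so C = W/(Q + kV).
Q + kV = 9.467e+06 + 2.9·9.6e+08 = 2.793e+09 m³/yr.
C = 319/2.793e+09 = 1.142e-07 kg/m³ = 0.0001142 mg/L = 0.1142 µg/L.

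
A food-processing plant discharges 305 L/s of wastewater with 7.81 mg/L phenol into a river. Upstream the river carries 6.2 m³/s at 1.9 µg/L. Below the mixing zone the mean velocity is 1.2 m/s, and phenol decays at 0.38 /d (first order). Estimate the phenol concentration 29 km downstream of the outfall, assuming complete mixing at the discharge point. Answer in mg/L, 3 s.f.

305 L/s = 0.305 m³/s.
1.9 µg/L = 0.0019 mg/L.
After complete mixing, C₀ = (0.305·7.81 + 6.2·0.0019) / 6.505 = 0.368 mg/L.
Travel time t = 2.9e+04 m / 1.2 m/s = 2.417e+04 s = 0.2797 d.
C = 0.368·exp(−0.38·0.2797) = 0.368·0.8992 = 0.3309 mg/L.

0.331 mg/L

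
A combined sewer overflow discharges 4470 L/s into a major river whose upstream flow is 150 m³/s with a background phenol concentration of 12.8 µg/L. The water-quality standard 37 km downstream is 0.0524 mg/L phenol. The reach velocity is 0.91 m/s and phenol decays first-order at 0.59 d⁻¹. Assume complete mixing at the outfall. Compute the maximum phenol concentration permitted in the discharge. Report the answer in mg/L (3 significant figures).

1.96 mg/L

4470 L/s = 4.47 m³/s.
12.8 µg/L = 0.0128 mg/L.
Travel time to the compliance point: t = 3.7e+04/0.91 = 4.066e+04 s = 0.4706 d; decay factor exp(−0.59·0.4706) = 0.7576.
So the concentration just after mixing may be at most 0.0524/0.7576 = 0.06917 mg/L.
Mass balance: 0.06917·154.5 = 4.47·Cₑ + 150·0.0128.
Cₑ = (10.68 − 1.92) / 4.47 = 1.961 mg/L.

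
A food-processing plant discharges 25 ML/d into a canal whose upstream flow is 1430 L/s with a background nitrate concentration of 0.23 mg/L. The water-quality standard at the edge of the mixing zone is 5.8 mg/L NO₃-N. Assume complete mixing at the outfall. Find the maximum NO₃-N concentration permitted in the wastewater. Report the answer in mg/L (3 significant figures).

25 ML/d = 0.2894 m³/s.
1430 L/s = 1.43 m³/s.
Mass balance: 5.8·1.719 = 0.2894·Cₑ + 1.43·0.23.
Cₑ = (9.972 − 0.3289) / 0.2894 = 33.33 mg/L.

33.3 mg/L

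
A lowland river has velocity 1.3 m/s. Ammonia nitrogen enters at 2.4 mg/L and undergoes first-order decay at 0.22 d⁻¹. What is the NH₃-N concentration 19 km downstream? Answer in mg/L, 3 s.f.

Travel time t = 19 km / 1.3 m/s = 1.9e+04/1.3 = 1.462e+04 s = 0.1692 d.
First-order decay: C = 2.4·exp(−0.22·0.1692) = 2.4·0.9635 = 2.312 mg/L.

2.31 mg/L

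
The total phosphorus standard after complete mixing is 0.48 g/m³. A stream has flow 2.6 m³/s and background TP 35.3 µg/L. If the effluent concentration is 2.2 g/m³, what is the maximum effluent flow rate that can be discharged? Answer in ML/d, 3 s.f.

58.1 ML/d

35.3 µg/L = 0.0353 mg/L.
Mass balance at complete mixing: C_std·(Q_w + Q_r) = Q_w·C_e + Q_r·C_b.
Rearranging, Q_w = Q_r·(C_std − C_b)/(C_e − C_std) = 2.6·(0.48 − 0.0353) / (2.2 − 0.48) = 0.6722 m³/s.
= 58.08 ML/d.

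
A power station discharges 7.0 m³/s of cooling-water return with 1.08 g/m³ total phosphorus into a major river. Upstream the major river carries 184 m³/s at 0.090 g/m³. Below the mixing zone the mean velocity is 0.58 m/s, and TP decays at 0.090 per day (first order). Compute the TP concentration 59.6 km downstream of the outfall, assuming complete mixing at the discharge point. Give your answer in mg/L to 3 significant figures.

After complete mixing, C₀ = (7·1.08 + 184·0.09) / 191 = 0.1263 mg/L.
Travel time t = 5.96e+04 m / 0.58 m/s = 1.028e+05 s = 1.189 d.
C = 0.1263·exp(−0.090·1.189) = 0.1263·0.8985 = 0.1135 mg/L.

0.113 mg/L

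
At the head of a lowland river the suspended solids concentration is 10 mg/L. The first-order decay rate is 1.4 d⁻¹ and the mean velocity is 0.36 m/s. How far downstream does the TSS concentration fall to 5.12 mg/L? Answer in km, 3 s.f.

14.9 km

From C = C₀·e^(−kt), t = ln(C₀/C)/k = ln(10/5.12)/1.4 = 0.6694/1.4 = 0.4782 d.
Distance = v·t = 0.36 m/s × 4.131e+04 s = 1.487e+04 m = 14.87 km.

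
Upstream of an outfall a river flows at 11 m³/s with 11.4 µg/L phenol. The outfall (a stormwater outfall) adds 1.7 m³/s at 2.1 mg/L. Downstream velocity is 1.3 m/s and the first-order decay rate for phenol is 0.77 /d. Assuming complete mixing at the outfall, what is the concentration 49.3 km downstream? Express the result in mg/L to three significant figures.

11.4 µg/L = 0.0114 mg/L.
After complete mixing, C₀ = (1.7·2.1 + 11·0.0114) / 12.7 = 0.291 mg/L.
Travel time t = 4.93e+04 m / 1.3 m/s = 3.792e+04 s = 0.4389 d.
C = 0.291·exp(−0.77·0.4389) = 0.291·0.7132 = 0.2075 mg/L.

0.208 mg/L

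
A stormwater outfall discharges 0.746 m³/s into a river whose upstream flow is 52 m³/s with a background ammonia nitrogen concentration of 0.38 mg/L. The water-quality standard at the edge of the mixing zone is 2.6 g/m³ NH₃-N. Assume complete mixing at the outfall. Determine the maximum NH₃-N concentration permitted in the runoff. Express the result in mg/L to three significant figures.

157 mg/L

Mass balance: 2.6·52.75 = 0.746·Cₑ + 52·0.38.
Cₑ = (137.1 − 19.76) / 0.746 = 157.3 mg/L.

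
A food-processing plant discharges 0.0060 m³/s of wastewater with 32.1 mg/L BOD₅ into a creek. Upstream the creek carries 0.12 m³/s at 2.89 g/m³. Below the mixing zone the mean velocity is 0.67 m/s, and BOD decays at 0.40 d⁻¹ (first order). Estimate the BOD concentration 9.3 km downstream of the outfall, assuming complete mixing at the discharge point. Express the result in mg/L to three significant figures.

4.01 mg/L

After complete mixing, C₀ = (0.006·32.1 + 0.12·2.89) / 0.126 = 4.281 mg/L.
Travel time t = 9300 m / 0.67 m/s = 1.388e+04 s = 0.1607 d.
C = 4.281·exp(−0.40·0.1607) = 4.281·0.9378 = 4.015 mg/L.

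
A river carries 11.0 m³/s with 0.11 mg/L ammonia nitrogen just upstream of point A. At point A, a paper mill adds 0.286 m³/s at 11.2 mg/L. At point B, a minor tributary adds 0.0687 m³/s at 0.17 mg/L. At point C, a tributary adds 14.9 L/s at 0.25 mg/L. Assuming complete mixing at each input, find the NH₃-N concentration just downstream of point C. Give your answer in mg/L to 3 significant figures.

0.390 mg/L

After input A: C = (11·0.11 + 0.286·11.2) / 11.29 = 0.391 mg/L.
After input B: C = (11.29·0.391 + 0.0687·0.17) / 11.35 = 0.3897 mg/L.
14.9 L/s = 0.0149 m³/s.
After input C: C = (11.35·0.3897 + 0.0149·0.25) / 11.37 = 0.3895 mg/L.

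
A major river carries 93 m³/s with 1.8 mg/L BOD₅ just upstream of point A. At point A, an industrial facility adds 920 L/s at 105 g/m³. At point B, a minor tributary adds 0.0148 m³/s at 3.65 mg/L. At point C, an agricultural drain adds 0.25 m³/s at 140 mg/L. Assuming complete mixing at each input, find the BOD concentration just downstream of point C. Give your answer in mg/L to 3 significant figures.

920 L/s = 0.92 m³/s.
After input A: C = (93·1.8 + 0.92·105) / 93.92 = 2.811 mg/L.
After input B: C = (93.92·2.811 + 0.0148·3.65) / 93.93 = 2.811 mg/L.
After input C: C = (93.93·2.811 + 0.25·140) / 94.18 = 3.175 mg/L.

3.18 mg/L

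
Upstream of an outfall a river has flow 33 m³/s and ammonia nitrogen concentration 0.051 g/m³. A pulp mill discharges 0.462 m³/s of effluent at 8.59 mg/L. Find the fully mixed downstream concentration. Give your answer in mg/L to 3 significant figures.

0.169 mg/L

Conservation of mass across the mixing zone: C = (0.462·8.59 + 33·0.051) / (0.462 + 33) = 5.652/33.46 = 0.1689 mg/L.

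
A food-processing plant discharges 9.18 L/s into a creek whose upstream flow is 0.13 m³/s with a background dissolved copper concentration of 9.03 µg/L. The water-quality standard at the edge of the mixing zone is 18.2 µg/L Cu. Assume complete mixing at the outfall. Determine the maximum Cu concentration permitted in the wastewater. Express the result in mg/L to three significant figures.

9.18 L/s = 0.00918 m³/s.
9.03 µg/L = 0.00903 mg/L.
18.2 µg/L = 0.0182 mg/L.
Mass balance: 0.0182·0.1392 = 0.00918·Cₑ + 0.13·0.00903.
Cₑ = (0.002533 − 0.001174) / 0.00918 = 0.1481 mg/L.

0.148 mg/L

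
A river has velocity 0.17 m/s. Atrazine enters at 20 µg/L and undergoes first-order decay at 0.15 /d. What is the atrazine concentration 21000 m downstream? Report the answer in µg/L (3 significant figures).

16.1 µg/L

Travel time t = 21000 m / 0.17 m/s = 2.1e+04/0.17 = 1.235e+05 s = 1.43 d.
First-order decay: C = 20·exp(−0.15·1.43) = 20·0.807 = 16.14 µg/L.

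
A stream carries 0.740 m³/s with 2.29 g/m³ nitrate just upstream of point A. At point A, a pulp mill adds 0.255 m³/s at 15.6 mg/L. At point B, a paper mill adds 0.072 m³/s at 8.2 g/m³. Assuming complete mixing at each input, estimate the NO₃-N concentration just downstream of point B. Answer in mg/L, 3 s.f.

After input A: C = (0.74·2.29 + 0.255·15.6) / 0.995 = 5.701 mg/L.
After input B: C = (0.995·5.701 + 0.072·8.2) / 1.067 = 5.87 mg/L.

5.87 mg/L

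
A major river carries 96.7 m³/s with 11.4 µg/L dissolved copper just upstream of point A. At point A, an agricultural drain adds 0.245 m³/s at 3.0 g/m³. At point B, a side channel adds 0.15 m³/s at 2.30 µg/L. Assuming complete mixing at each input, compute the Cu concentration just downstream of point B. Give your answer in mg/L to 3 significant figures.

0.0189 mg/L

11.4 µg/L = 0.0114 mg/L.
After input A: C = (96.7·0.0114 + 0.245·3) / 96.95 = 0.01895 mg/L.
2.30 µg/L = 0.0023 mg/L.
After input B: C = (96.95·0.01895 + 0.15·0.0023) / 97.1 = 0.01893 mg/L.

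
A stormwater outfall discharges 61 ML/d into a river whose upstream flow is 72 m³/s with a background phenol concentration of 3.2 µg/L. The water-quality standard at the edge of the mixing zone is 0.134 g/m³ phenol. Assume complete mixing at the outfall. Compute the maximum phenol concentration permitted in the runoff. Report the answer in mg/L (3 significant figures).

13.5 mg/L

61 ML/d = 0.706 m³/s.
3.2 µg/L = 0.0032 mg/L.
Mass balance: 0.134·72.71 = 0.706·Cₑ + 72·0.0032.
Cₑ = (9.743 − 0.2304) / 0.706 = 13.47 mg/L.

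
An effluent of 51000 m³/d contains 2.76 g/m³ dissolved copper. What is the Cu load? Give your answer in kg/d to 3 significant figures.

141 kg/d

51000 m³/d = 0.5903 m³/s.
Mass flux = Q·C = 0.5903 m³/s × 2.76 g/m³ = 1.629 g/s.
= 1.629 g/s × 86.4 = 140.8 kg/d.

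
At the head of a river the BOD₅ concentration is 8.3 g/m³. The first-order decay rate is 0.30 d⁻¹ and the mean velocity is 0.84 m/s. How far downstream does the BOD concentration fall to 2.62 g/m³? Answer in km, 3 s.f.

279 km

From C = C₀·e^(−kt), t = ln(C₀/C)/k = ln(8.3/2.62)/0.30 = 1.153/0.30 = 3.844 d.
Distance = v·t = 0.84 m/s × 3.321e+05 s = 2.79e+05 m = 279 km.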